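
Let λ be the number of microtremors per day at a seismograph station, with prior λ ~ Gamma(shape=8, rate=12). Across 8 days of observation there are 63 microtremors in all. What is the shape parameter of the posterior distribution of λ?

71

Total count 63 over total exposure 8 days.
Gamma(α, β) with Poisson data over total exposure Σt gives posterior Gamma(α+Σx, β+Σt) = Gamma(71, 20).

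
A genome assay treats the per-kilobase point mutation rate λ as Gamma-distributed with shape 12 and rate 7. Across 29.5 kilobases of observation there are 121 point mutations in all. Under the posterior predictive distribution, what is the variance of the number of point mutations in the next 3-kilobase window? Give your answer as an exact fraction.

Total count 121 over total exposure 29.5 kilobases.
By Gamma–Poisson conjugacy, the posterior is Gamma(α + Σx, β + Σt) = Gamma(12 + 121, 7 + 29.5) = Gamma(133, 73/2).
The posterior predictive for a window of length T is Negative Binomial with variance T·α'·(β'+T)/β'² = 3·133·(79/2)/(5329/4) = 63042/5329.

63042/5329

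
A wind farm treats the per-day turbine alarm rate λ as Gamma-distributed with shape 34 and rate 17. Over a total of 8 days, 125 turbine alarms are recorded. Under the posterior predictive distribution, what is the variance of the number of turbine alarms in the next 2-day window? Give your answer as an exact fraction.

Total count 125 over total exposure 8 days.
The Gamma prior is conjugate for the Poisson rate, so λ | data ~ Gamma(34+125, 17+8) = Gamma(159, 25).
The posterior predictive for a window of length T is Negative Binomial with variance T·α'·(β'+T)/β'² = 2·159·27/625 = 8586/625.

8586/625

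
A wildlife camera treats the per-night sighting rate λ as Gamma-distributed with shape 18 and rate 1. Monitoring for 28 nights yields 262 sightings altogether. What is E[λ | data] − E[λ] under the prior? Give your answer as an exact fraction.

Total count 262 over total exposure 28 nights.
By Gamma–Poisson conjugacy, the posterior is Gamma(α + Σx, β + Σt) = Gamma(18 + 262, 1 + 28) = Gamma(280, 29).
Posterior mean = 280/29 = 280/29; prior mean = 18/1 = 18. Difference = 280/29 − 18 = -242/29.

-242/29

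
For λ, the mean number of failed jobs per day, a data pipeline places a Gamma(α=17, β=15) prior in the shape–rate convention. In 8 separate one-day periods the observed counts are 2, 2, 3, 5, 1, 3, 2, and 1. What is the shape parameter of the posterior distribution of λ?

36

Total count: 2 + 2 + 3 + 5 + 1 + 3 + 2 + 1 = 19.
Total exposure: 8 days.
Gamma(α, β) with Poisson data over total exposure Σt gives posterior Gamma(α+Σx, β+Σt) = Gamma(36, 23).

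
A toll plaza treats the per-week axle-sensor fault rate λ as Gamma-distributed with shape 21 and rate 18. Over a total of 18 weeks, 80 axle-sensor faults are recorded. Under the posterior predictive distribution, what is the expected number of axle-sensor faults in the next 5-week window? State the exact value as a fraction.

Total count 80 over total exposure 18 weeks.
Posterior: α' = 21 + 80 = 101, β' = 18 + 18 = 36.
Predictive mean over a 5-week window = T·E[λ|data] = 5·101/36 = 505/36.

505/36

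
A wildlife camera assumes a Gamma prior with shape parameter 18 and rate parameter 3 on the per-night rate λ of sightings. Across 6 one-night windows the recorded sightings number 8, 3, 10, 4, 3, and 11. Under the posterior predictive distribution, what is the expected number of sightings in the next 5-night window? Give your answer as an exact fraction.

Total count: 8 + 3 + 10 + 4 + 3 + 11 = 39.
Total exposure: 6 nights.
The Gamma prior is conjugate for the Poisson rate, so λ | data ~ Gamma(18+39, 3+6) = Gamma(57, 9).
Predictive mean over a 5-night window = T·E[λ|data] = 5·57/9 = 95/3.

95/3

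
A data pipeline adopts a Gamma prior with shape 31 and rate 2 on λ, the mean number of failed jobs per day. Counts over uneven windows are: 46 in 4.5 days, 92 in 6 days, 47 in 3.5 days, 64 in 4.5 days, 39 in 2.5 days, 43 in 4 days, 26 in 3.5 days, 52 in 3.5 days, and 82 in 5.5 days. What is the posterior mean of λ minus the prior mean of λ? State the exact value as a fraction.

-361/158

Total count: 46 + 92 + 47 + 64 + 39 + 43 + 26 + 52 + 82 = 491.
Total exposure: 4.5 + 6 + 3.5 + 4.5 + 2.5 + 4 + 3.5 + 3.5 + 5.5 = 37.5 days.
Conjugate update: add total count to the shape and total exposure to the rate, giving Gamma(522, 79/2).
Posterior mean = 522/(79/2) = 1044/79; prior mean = 31/2 = 31/2. Difference = 1044/79 − 31/2 = -361/158.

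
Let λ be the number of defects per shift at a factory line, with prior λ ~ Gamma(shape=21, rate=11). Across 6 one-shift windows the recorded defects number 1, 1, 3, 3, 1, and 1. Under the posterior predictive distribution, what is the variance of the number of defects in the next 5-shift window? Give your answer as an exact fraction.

Total count: 1 + 1 + 3 + 3 + 1 + 1 = 10.
Total exposure: 6 shifts.
Gamma(α, β) with Poisson data over total exposure Σt gives posterior Gamma(α+Σx, β+Σt) = Gamma(31, 17).
The posterior predictive for a window of length T is Negative Binomial with variance T·α'·(β'+T)/β'² = 5·31·22/289 = 3410/289.

3410/289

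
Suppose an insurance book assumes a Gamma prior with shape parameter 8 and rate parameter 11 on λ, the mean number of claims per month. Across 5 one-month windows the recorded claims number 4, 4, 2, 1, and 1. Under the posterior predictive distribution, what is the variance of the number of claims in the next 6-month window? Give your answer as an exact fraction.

165/16

Total count: 4 + 4 + 2 + 1 + 1 = 12.
Total exposure: 5 months.
The Gamma prior is conjugate for the Poisson rate, so λ | data ~ Gamma(8+12, 11+5) = Gamma(20, 16).
The posterior predictive for a window of length T is Negative Binomial with variance T·α'·(β'+T)/β'² = 6·20·22/256 = 165/16.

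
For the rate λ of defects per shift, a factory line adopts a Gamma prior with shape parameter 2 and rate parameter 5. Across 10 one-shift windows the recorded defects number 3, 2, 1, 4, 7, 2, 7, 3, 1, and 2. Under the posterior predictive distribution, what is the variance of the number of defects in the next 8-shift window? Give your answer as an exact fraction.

6256/225

Total count: 3 + 2 + 1 + 4 + 7 + 2 + 7 + 3 + 1 + 2 = 32.
Total exposure: 10 shifts.
Gamma(α, β) with Poisson data over total exposure Σt gives posterior Gamma(α+Σx, β+Σt) = Gamma(34, 15).
The posterior predictive for a window of length T is Negative Binomial with variance T·α'·(β'+T)/β'² = 8·34·23/225 = 6256/225.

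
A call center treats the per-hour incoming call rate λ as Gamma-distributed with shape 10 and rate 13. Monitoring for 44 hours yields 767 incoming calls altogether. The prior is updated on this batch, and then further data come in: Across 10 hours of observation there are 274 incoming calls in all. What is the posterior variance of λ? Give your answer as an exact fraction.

Total count 767 over total exposure 44 hours.
After the first batch: Gamma(10 + 767, 13 + 44) = Gamma(777, 57).
Total count 274 over total exposure 10 hours.
After the second batch: Gamma(777 + 274, 57 + 10) = Gamma(1051, 67).
Posterior variance = α'/β'² = 1051/4489.

1051/4489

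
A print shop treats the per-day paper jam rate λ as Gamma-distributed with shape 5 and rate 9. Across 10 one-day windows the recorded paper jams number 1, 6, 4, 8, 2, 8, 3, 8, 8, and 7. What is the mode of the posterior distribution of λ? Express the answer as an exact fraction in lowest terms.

59/19

Total count: 1 + 6 + 4 + 8 + 2 + 8 + 3 + 8 + 8 + 7 = 55.
Total exposure: 10 days.
Posterior: α' = 5 + 55 = 60, β' = 9 + 10 = 19.
Posterior mode = (α'−1)/β' = 59/19.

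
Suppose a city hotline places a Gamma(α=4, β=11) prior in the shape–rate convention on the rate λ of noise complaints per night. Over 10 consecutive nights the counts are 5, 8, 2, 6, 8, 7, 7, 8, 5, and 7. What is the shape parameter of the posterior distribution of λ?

Total count: 5 + 8 + 2 + 6 + 8 + 7 + 7 + 8 + 5 + 7 = 63.
Total exposure: 10 nights.
The Gamma prior is conjugate for the Poisson rate, so λ | data ~ Gamma(4+63, 11+10) = Gamma(67, 21).

67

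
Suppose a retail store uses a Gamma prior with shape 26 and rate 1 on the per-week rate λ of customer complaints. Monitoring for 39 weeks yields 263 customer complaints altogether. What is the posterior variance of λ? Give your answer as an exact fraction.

289/1600

Total count 263 over total exposure 39 weeks.
By Gamma–Poisson conjugacy, the posterior is Gamma(α + Σx, β + Σt) = Gamma(26 + 263, 1 + 39) = Gamma(289, 40).
Posterior variance = α'/β'² = 289/1600.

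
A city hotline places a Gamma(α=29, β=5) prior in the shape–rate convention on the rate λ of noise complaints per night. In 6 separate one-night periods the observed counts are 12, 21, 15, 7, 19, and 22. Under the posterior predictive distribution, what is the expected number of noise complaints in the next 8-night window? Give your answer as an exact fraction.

1000/11

Total count: 12 + 21 + 15 + 7 + 19 + 22 = 96.
Total exposure: 6 nights.
Gamma(α, β) with Poisson data over total exposure Σt gives posterior Gamma(α+Σx, β+Σt) = Gamma(125, 11).
Predictive mean over an 8-night window = T·E[λ|data] = 8·125/11 = 1000/11.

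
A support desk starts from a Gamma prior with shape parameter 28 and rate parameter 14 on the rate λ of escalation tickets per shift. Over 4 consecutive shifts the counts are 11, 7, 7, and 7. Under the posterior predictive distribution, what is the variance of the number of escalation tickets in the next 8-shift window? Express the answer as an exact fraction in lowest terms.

1040/27

Total count: 11 + 7 + 7 + 7 = 32.
Total exposure: 4 shifts.
Posterior: α' = 28 + 32 = 60, β' = 14 + 4 = 18.
The posterior predictive for a window of length T is Negative Binomial with variance T·α'·(β'+T)/β'² = 8·60·26/324 = 1040/27.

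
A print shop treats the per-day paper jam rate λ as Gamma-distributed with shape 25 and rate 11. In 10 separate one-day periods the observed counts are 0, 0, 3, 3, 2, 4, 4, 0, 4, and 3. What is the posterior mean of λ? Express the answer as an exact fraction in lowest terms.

Total count: 0 + 0 + 3 + 3 + 2 + 4 + 4 + 0 + 4 + 3 = 23.
Total exposure: 10 days.
The Gamma prior is conjugate for the Poisson rate, so λ | data ~ Gamma(25+23, 11+10) = Gamma(48, 21).
Posterior mean = α'/β' = 48/21 = 16/7.

16/7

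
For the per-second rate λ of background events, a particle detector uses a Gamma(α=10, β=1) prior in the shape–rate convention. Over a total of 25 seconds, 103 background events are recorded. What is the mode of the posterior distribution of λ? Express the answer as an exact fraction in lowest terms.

56/13

Total count 103 over total exposure 25 seconds.
Gamma(α, β) with Poisson data over total exposure Σt gives posterior Gamma(α+Σx, β+Σt) = Gamma(113, 26).
Posterior mode = (α'−1)/β' = 112/26 = 56/13.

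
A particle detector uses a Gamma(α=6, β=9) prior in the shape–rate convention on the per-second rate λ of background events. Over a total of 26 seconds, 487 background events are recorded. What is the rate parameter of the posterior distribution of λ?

Total count 487 over total exposure 26 seconds.
The Gamma prior is conjugate for the Poisson rate, so λ | data ~ Gamma(6+487, 9+26) = Gamma(493, 35).

35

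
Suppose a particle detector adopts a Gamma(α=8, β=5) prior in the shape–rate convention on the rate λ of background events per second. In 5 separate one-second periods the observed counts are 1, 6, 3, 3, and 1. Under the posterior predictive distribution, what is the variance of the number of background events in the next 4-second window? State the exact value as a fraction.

Total count: 1 + 6 + 3 + 3 + 1 = 14.
Total exposure: 5 seconds.
Conjugate update: add total count to the shape and total exposure to the rate, giving Gamma(22, 10).
The posterior predictive for a window of length T is Negative Binomial with variance T·α'·(β'+T)/β'² = 4·22·14/100 = 308/25.

308/25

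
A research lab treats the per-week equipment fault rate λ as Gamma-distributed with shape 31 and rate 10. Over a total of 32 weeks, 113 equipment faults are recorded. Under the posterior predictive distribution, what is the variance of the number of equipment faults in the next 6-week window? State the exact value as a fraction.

Total count 113 over total exposure 32 weeks.
The Gamma prior is conjugate for the Poisson rate, so λ | data ~ Gamma(31+113, 10+32) = Gamma(144, 42).
The posterior predictive for a window of length T is Negative Binomial with variance T·α'·(β'+T)/β'² = 6·144·48/1764 = 1152/49.

1152/49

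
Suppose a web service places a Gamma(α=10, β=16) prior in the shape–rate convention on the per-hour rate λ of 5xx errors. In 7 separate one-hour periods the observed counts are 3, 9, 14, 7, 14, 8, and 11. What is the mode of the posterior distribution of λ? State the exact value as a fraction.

75/23

Total count: 3 + 9 + 14 + 7 + 14 + 8 + 11 = 66.
Total exposure: 7 hours.
Gamma(α, β) with Poisson data over total exposure Σt gives posterior Gamma(α+Σx, β+Σt) = Gamma(76, 23).
Posterior mode = (α'−1)/β' = 75/23.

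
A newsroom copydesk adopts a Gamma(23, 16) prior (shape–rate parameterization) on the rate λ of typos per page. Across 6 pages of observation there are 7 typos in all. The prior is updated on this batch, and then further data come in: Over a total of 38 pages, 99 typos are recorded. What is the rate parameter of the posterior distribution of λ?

Total count 7 over total exposure 6 pages.
After the first batch: Gamma(23 + 7, 16 + 6) = Gamma(30, 22).
Total count 99 over total exposure 38 pages.
After the second batch: Gamma(30 + 99, 22 + 38) = Gamma(129, 60).

60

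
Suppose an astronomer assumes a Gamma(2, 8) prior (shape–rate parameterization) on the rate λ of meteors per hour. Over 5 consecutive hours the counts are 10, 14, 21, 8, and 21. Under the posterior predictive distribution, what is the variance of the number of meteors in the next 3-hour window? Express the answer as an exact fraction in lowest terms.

Total count: 10 + 14 + 21 + 8 + 21 = 74.
Total exposure: 5 hours.
The Gamma prior is conjugate for the Poisson rate, so λ | data ~ Gamma(2+74, 8+5) = Gamma(76, 13).
The posterior predictive for a window of length T is Negative Binomial with variance T·α'·(β'+T)/β'² = 3·76·16/169 = 3648/169.

3648/169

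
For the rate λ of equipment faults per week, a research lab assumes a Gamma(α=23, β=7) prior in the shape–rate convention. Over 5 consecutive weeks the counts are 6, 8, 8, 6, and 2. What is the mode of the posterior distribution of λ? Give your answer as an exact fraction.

13/3

Total count: 6 + 8 + 8 + 6 + 2 = 30.
Total exposure: 5 weeks.
Posterior: α' = 23 + 30 = 53, β' = 7 + 5 = 12.
Posterior mode = (α'−1)/β' = 52/12 = 13/3.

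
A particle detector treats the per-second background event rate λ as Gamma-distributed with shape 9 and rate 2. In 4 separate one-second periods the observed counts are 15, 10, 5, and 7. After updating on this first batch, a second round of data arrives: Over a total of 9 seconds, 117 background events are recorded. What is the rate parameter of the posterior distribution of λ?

Total count: 15 + 10 + 5 + 7 = 37.
Total exposure: 4 seconds.
After the first batch: Gamma(9 + 37, 2 + 4) = Gamma(46, 6).
Total count 117 over total exposure 9 seconds.
After the second batch: Gamma(46 + 117, 6 + 9) = Gamma(163, 15).

15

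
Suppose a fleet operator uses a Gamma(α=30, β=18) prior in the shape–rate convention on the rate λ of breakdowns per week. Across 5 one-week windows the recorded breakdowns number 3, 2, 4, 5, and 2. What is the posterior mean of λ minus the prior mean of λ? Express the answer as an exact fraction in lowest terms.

1/3

Total count: 3 + 2 + 4 + 5 + 2 = 16.
Total exposure: 5 weeks.
Gamma(α, β) with Poisson data over total exposure Σt gives posterior Gamma(α+Σx, β+Σt) = Gamma(46, 23).
Posterior mean = 46/23 = 2; prior mean = 30/18 = 5/3. Difference = 2 − 5/3 = 1/3.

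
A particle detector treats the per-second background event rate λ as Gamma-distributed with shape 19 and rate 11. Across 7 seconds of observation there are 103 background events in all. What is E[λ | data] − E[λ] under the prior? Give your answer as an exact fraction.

Total count 103 over total exposure 7 seconds.
By Gamma–Poisson conjugacy, the posterior is Gamma(α + Σx, β + Σt) = Gamma(19 + 103, 11 + 7) = Gamma(122, 18).
Posterior mean = 122/18 = 61/9; prior mean = 19/11 = 19/11. Difference = 61/9 − 19/11 = 500/99.

500/99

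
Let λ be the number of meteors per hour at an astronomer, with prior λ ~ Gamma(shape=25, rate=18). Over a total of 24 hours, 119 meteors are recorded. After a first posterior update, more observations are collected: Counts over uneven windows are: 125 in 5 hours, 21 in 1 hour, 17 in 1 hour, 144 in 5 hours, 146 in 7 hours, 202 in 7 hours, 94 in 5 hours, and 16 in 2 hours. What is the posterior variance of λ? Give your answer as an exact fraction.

Total count 119 over total exposure 24 hours.
After the first batch: Gamma(25 + 119, 18 + 24) = Gamma(144, 42).
Total count: 125 + 21 + 17 + 144 + 146 + 202 + 94 + 16 = 765.
Total exposure: 5 + 1 + 1 + 5 + 7 + 7 + 5 + 2 = 33 hours.
After the second batch: Gamma(144 + 765, 42 + 33) = Gamma(909, 75).
Posterior variance = α'/β'² = 909/5625 = 101/625.

101/625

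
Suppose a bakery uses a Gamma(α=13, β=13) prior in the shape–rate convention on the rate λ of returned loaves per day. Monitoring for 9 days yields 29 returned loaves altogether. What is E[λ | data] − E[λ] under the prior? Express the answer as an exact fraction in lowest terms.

10/11

Total count 29 over total exposure 9 days.
By Gamma–Poisson conjugacy, the posterior is Gamma(α + Σx, β + Σt) = Gamma(13 + 29, 13 + 9) = Gamma(42, 22).
Posterior mean = 42/22 = 21/11; prior mean = 13/13 = 1. Difference = 21/11 − 1 = 10/11.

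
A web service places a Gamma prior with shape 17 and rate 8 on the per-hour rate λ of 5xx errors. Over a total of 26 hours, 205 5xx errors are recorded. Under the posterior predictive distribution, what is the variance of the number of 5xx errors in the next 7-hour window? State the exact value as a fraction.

Total count 205 over total exposure 26 hours.
Conjugate update: add total count to the shape and total exposure to the rate, giving Gamma(222, 34).
The posterior predictive for a window of length T is Negative Binomial with variance T·α'·(β'+T)/β'² = 7·222·41/1156 = 31857/578.

31857/578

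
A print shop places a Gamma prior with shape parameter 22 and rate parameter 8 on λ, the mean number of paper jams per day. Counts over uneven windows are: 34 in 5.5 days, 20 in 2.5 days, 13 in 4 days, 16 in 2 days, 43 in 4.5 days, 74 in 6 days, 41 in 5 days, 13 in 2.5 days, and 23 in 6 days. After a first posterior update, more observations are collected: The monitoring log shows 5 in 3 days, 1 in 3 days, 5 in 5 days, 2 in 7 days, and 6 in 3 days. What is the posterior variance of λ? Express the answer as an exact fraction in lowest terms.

Total count: 34 + 20 + 13 + 16 + 43 + 74 + 41 + 13 + 23 = 277.
Total exposure: 5.5 + 2.5 + 4 + 2 + 4.5 + 6 + 5 + 2.5 + 6 = 38 days.
After the first batch: Gamma(22 + 277, 8 + 38) = Gamma(299, 46).
Total count: 5 + 1 + 5 + 2 + 6 = 19.
Total exposure: 3 + 3 + 5 + 7 + 3 = 21 days.
After the second batch: Gamma(299 + 19, 46 + 21) = Gamma(318, 67).
Posterior variance = α'/β'² = 318/4489.

318/4489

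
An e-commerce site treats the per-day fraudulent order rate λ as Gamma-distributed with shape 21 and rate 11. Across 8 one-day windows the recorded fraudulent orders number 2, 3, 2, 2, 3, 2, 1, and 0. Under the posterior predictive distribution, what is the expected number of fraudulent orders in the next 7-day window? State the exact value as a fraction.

252/19

Total count: 2 + 3 + 2 + 2 + 3 + 2 + 1 + 0 = 15.
Total exposure: 8 days.
The Gamma prior is conjugate for the Poisson rate, so λ | data ~ Gamma(21+15, 11+8) = Gamma(36, 19).
Predictive mean over a 7-day window = T·E[λ|data] = 7·36/19 = 252/19.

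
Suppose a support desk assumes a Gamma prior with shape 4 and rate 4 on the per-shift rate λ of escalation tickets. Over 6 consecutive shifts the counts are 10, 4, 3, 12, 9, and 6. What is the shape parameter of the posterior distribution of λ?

Total count: 10 + 4 + 3 + 12 + 9 + 6 = 44.
Total exposure: 6 shifts.
The Gamma prior is conjugate for the Poisson rate, so λ | data ~ Gamma(4+44, 4+6) = Gamma(48, 10).

48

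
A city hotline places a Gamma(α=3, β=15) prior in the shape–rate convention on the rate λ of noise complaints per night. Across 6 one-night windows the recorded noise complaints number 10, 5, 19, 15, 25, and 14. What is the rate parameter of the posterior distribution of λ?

Total count: 10 + 5 + 19 + 15 + 25 + 14 = 88.
Total exposure: 6 nights.
Gamma(α, β) with Poisson data over total exposure Σt gives posterior Gamma(α+Σx, β+Σt) = Gamma(91, 21).

21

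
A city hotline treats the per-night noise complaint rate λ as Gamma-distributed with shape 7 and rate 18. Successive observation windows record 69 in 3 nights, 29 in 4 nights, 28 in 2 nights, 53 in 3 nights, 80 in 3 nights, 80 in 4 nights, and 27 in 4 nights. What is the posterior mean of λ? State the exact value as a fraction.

Total count: 69 + 29 + 28 + 53 + 80 + 80 + 27 = 366.
Total exposure: 3 + 4 + 2 + 3 + 3 + 4 + 4 = 23 nights.
The Gamma prior is conjugate for the Poisson rate, so λ | data ~ Gamma(7+366, 18+23) = Gamma(373, 41).
Posterior mean = α'/β' = 373/41.

373/41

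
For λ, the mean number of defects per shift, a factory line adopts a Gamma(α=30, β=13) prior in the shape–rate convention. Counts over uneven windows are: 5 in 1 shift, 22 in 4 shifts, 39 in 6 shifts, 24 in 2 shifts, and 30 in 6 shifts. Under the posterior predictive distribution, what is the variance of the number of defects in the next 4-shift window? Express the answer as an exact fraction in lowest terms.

Total count: 5 + 22 + 39 + 24 + 30 = 120.
Total exposure: 1 + 4 + 6 + 2 + 6 = 19 shifts.
By Gamma–Poisson conjugacy, the posterior is Gamma(α + Σx, β + Σt) = Gamma(30 + 120, 13 + 19) = Gamma(150, 32).
The posterior predictive for a window of length T is Negative Binomial with variance T·α'·(β'+T)/β'² = 4·150·36/1024 = 675/32.

675/32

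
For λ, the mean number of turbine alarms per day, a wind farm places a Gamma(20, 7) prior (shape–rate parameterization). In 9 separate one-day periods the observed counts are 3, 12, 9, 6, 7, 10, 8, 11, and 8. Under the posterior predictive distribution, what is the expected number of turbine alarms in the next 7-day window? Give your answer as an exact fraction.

Total count: 3 + 12 + 9 + 6 + 7 + 10 + 8 + 11 + 8 = 74.
Total exposure: 9 days.
The Gamma prior is conjugate for the Poisson rate, so λ | data ~ Gamma(20+74, 7+9) = Gamma(94, 16).
Predictive mean over a 7-day window = T·E[λ|data] = 7·94/16 = 329/8.

329/8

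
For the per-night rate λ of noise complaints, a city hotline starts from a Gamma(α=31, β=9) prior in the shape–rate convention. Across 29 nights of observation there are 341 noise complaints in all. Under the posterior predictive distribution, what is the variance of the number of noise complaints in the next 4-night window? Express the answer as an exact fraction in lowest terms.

Total count 341 over total exposure 29 nights.
Conjugate update: add total count to the shape and total exposure to the rate, giving Gamma(372, 38).
The posterior predictive for a window of length T is Negative Binomial with variance T·α'·(β'+T)/β'² = 4·372·42/1444 = 15624/361.

15624/361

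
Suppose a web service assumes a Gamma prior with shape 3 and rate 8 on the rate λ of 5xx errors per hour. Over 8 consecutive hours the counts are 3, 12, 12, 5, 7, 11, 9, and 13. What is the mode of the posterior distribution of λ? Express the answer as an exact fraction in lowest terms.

Total count: 3 + 12 + 12 + 5 + 7 + 11 + 9 + 13 = 72.
Total exposure: 8 hours.
By Gamma–Poisson conjugacy, the posterior is Gamma(α + Σx, β + Σt) = Gamma(3 + 72, 8 + 8) = Gamma(75, 16).
Posterior mode = (α'−1)/β' = 74/16 = 37/8.

37/8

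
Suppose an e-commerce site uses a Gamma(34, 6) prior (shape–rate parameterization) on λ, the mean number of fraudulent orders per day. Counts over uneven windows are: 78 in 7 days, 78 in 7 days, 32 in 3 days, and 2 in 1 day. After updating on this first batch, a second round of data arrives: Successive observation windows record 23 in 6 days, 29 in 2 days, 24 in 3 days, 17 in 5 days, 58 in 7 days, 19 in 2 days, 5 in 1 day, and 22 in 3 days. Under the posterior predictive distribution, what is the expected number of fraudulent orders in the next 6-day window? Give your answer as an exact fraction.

Total count: 78 + 78 + 32 + 2 = 190.
Total exposure: 7 + 7 + 3 + 1 = 18 days.
After the first batch: Gamma(34 + 190, 6 + 18) = Gamma(224, 24).
Total count: 23 + 29 + 24 + 17 + 58 + 19 + 5 + 22 = 197.
Total exposure: 6 + 2 + 3 + 5 + 7 + 2 + 1 + 3 = 29 days.
After the second batch: Gamma(224 + 197, 24 + 29) = Gamma(421, 53).
Predictive mean over a 6-day window = T·E[λ|data] = 6·421/53 = 2526/53.

2526/53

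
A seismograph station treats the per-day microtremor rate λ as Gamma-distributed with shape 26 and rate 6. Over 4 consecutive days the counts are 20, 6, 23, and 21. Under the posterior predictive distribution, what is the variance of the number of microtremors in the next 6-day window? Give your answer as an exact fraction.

2304/25

Total count: 20 + 6 + 23 + 21 = 70.
Total exposure: 4 days.
Conjugate update: add total count to the shape and total exposure to the rate, giving Gamma(96, 10).
The posterior predictive for a window of length T is Negative Binomial with variance T·α'·(β'+T)/β'² = 6·96·16/100 = 2304/25.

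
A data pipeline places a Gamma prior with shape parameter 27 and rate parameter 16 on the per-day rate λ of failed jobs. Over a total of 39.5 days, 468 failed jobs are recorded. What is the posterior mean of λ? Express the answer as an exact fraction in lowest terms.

Total count 468 over total exposure 39.5 days.
Gamma(α, β) with Poisson data over total exposure Σt gives posterior Gamma(α+Σx, β+Σt) = Gamma(495, 111/2).
Posterior mean = α'/β' = 495/(111/2) = 330/37.

330/37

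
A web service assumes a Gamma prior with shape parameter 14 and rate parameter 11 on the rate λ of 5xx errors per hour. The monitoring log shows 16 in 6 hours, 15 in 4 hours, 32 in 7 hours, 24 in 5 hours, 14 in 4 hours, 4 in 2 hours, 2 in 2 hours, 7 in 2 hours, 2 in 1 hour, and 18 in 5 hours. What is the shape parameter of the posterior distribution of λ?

Total count: 16 + 15 + 32 + 24 + 14 + 4 + 2 + 7 + 2 + 18 = 134.
Total exposure: 6 + 4 + 7 + 5 + 4 + 2 + 2 + 2 + 1 + 5 = 38 hours.
Conjugate update: add total count to the shape and total exposure to the rate, giving Gamma(148, 49).

148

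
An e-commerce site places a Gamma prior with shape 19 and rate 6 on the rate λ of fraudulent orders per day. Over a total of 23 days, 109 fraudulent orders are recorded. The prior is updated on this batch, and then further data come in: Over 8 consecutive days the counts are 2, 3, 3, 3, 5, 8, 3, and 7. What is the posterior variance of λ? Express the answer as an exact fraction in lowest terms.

162/1369

Total count 109 over total exposure 23 days.
After the first batch: Gamma(19 + 109, 6 + 23) = Gamma(128, 29).
Total count: 2 + 3 + 3 + 3 + 5 + 8 + 3 + 7 = 34.
Total exposure: 8 days.
After the second batch: Gamma(128 + 34, 29 + 8) = Gamma(162, 37).
Posterior variance = α'/β'² = 162/1369.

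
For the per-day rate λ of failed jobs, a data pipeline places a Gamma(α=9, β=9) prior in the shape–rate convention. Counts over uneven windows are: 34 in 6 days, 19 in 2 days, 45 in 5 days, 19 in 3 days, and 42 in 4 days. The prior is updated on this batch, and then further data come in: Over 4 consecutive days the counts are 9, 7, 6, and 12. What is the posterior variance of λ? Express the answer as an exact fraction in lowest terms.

202/1089

Total count: 34 + 19 + 45 + 19 + 42 = 159.
Total exposure: 6 + 2 + 5 + 3 + 4 = 20 days.
After the first batch: Gamma(9 + 159, 9 + 20) = Gamma(168, 29).
Total count: 9 + 7 + 6 + 12 = 34.
Total exposure: 4 days.
After the second batch: Gamma(168 + 34, 29 + 4) = Gamma(202, 33).
Posterior variance = α'/β'² = 202/1089.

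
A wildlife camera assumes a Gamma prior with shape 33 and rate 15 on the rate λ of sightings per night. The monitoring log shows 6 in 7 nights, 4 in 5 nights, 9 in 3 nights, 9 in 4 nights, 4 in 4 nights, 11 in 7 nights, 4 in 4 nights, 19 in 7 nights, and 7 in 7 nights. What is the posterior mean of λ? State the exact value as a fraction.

Total count: 6 + 4 + 9 + 9 + 4 + 11 + 4 + 19 + 7 = 73.
Total exposure: 7 + 5 + 3 + 4 + 4 + 7 + 4 + 7 + 7 = 48 nights.
Gamma(α, β) with Poisson data over total exposure Σt gives posterior Gamma(α+Σx, β+Σt) = Gamma(106, 63).
Posterior mean = α'/β' = 106/63.

106/63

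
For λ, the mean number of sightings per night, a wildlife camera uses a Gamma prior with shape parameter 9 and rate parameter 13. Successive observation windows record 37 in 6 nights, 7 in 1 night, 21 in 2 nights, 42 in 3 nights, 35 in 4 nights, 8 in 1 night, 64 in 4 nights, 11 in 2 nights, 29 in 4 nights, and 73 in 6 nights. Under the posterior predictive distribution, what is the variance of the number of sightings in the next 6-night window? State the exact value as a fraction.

26208/529

Total count: 37 + 7 + 21 + 42 + 35 + 8 + 64 + 11 + 29 + 73 = 327.
Total exposure: 6 + 1 + 2 + 3 + 4 + 1 + 4 + 2 + 4 + 6 = 33 nights.
Conjugate update: add total count to the shape and total exposure to the rate, giving Gamma(336, 46).
The posterior predictive for a window of length T is Negative Binomial with variance T·α'·(β'+T)/β'² = 6·336·52/2116 = 26208/529.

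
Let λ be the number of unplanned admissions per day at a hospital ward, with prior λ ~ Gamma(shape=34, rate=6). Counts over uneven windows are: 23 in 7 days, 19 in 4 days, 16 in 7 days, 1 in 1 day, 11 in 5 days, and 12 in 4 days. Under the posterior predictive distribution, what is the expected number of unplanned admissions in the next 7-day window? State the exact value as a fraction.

Total count: 23 + 19 + 16 + 1 + 11 + 12 = 82.
Total exposure: 7 + 4 + 7 + 1 + 5 + 4 = 28 days.
By Gamma–Poisson conjugacy, the posterior is Gamma(α + Σx, β + Σt) = Gamma(34 + 82, 6 + 28) = Gamma(116, 34).
Predictive mean over a 7-day window = T·E[λ|data] = 7·116/34 = 406/17.

406/17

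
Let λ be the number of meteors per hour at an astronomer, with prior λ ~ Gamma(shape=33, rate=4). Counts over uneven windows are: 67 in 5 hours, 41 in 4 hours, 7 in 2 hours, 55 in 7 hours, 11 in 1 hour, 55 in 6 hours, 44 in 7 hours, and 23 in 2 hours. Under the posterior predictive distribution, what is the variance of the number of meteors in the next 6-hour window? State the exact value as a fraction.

22176/361

Total count: 67 + 41 + 7 + 55 + 11 + 55 + 44 + 23 = 303.
Total exposure: 5 + 4 + 2 + 7 + 1 + 6 + 7 + 2 = 34 hours.
Gamma(α, β) with Poisson data over total exposure Σt gives posterior Gamma(α+Σx, β+Σt) = Gamma(336, 38).
The posterior predictive for a window of length T is Negative Binomial with variance T·α'·(β'+T)/β'² = 6·336·44/1444 = 22176/361.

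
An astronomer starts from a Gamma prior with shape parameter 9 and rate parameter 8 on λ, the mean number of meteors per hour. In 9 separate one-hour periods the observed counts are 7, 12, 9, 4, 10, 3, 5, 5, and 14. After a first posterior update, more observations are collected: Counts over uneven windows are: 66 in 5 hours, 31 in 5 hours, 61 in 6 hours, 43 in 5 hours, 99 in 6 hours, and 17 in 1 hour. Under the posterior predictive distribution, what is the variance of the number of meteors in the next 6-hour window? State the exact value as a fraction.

2686/45

Total count: 7 + 12 + 9 + 4 + 10 + 3 + 5 + 5 + 14 = 69.
Total exposure: 9 hours.
After the first batch: Gamma(9 + 69, 8 + 9) = Gamma(78, 17).
Total count: 66 + 31 + 61 + 43 + 99 + 17 = 317.
Total exposure: 5 + 5 + 6 + 5 + 6 + 1 = 28 hours.
After the second batch: Gamma(78 + 317, 17 + 28) = Gamma(395, 45).
The posterior predictive for a window of length T is Negative Binomial with variance T·α'·(β'+T)/β'² = 6·395·51/2025 = 2686/45.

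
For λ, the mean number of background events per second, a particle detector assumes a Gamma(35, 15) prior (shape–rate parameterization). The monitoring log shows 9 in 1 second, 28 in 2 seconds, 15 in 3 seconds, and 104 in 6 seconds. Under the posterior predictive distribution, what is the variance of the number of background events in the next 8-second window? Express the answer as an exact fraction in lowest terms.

Total count: 9 + 28 + 15 + 104 = 156.
Total exposure: 1 + 2 + 3 + 6 = 12 seconds.
Conjugate update: add total count to the shape and total exposure to the rate, giving Gamma(191, 27).
The posterior predictive for a window of length T is Negative Binomial with variance T·α'·(β'+T)/β'² = 8·191·35/729 = 53480/729.

53480/729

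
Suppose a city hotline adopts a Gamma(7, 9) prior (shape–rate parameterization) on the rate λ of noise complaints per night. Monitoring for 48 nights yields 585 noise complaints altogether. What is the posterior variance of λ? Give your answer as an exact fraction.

592/3249

Total count 585 over total exposure 48 nights.
Gamma(α, β) with Poisson data over total exposure Σt gives posterior Gamma(α+Σx, β+Σt) = Gamma(592, 57).
Posterior variance = α'/β'² = 592/3249.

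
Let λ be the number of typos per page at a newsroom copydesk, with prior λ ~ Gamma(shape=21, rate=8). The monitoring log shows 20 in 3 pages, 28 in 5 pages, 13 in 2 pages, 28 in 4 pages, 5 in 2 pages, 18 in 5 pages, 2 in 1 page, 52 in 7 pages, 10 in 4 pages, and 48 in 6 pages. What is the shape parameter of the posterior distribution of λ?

245

Total count: 20 + 28 + 13 + 28 + 5 + 18 + 2 + 52 + 10 + 48 = 224.
Total exposure: 3 + 5 + 2 + 4 + 2 + 5 + 1 + 7 + 4 + 6 = 39 pages.
Posterior: α' = 21 + 224 = 245, β' = 8 + 39 = 47.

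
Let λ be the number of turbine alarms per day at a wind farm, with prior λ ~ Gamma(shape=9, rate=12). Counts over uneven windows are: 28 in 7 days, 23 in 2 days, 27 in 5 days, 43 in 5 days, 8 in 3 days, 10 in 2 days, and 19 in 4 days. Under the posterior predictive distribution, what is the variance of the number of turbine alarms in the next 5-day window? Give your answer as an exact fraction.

Total count: 28 + 23 + 27 + 43 + 8 + 10 + 19 = 158.
Total exposure: 7 + 2 + 5 + 5 + 3 + 2 + 4 = 28 days.
By Gamma–Poisson conjugacy, the posterior is Gamma(α + Σx, β + Σt) = Gamma(9 + 158, 12 + 28) = Gamma(167, 40).
The posterior predictive for a window of length T is Negative Binomial with variance T·α'·(β'+T)/β'² = 5·167·45/1600 = 1503/64.

1503/64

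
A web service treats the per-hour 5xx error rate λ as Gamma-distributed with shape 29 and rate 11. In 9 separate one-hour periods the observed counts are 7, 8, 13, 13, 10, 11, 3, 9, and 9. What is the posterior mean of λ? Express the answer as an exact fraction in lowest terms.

28/5

Total count: 7 + 8 + 13 + 13 + 10 + 11 + 3 + 9 + 9 = 83.
Total exposure: 9 hours.
Gamma(α, β) with Poisson data over total exposure Σt gives posterior Gamma(α+Σx, β+Σt) = Gamma(112, 20).
Posterior mean = α'/β' = 112/20 = 28/5.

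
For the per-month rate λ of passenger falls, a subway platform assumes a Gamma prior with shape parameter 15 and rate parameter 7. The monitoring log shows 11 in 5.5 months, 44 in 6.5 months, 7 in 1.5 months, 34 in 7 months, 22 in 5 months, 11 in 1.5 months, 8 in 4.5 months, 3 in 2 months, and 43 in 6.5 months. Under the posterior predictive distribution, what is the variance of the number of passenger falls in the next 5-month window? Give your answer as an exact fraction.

51480/2209

Total count: 11 + 44 + 7 + 34 + 22 + 11 + 8 + 3 + 43 = 183.
Total exposure: 5.5 + 6.5 + 1.5 + 7 + 5 + 1.5 + 4.5 + 2 + 6.5 = 40 months.
Conjugate update: add total count to the shape and total exposure to the rate, giving Gamma(198, 47).
The posterior predictive for a window of length T is Negative Binomial with variance T·α'·(β'+T)/β'² = 5·198·52/2209 = 51480/2209.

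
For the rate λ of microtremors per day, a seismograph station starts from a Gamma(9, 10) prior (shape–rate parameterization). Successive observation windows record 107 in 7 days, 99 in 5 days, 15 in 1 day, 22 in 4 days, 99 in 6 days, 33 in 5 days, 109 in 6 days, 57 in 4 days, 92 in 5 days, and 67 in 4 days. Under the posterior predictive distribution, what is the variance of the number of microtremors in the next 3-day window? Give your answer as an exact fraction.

14180/361

Total count: 107 + 99 + 15 + 22 + 99 + 33 + 109 + 57 + 92 + 67 = 700.
Total exposure: 7 + 5 + 1 + 4 + 6 + 5 + 6 + 4 + 5 + 4 = 47 days.
By Gamma–Poisson conjugacy, the posterior is Gamma(α + Σx, β + Σt) = Gamma(9 + 700, 10 + 47) = Gamma(709, 57).
The posterior predictive for a window of length T is Negative Binomial with variance T·α'·(β'+T)/β'² = 3·709·60/3249 = 14180/361.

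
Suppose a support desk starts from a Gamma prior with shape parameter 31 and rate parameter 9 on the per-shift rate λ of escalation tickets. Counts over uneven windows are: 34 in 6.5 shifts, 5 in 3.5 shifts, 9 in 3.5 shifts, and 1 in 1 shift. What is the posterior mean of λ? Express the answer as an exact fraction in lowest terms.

Total count: 34 + 5 + 9 + 1 = 49.
Total exposure: 6.5 + 3.5 + 3.5 + 1 = 14.5 shifts.
Gamma(α, β) with Poisson data over total exposure Σt gives posterior Gamma(α+Σx, β+Σt) = Gamma(80, 47/2).
Posterior mean = α'/β' = 80/(47/2) = 160/47.

160/47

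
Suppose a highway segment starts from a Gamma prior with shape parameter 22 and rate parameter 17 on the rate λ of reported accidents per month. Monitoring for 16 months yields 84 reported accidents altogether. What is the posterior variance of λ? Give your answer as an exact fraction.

106/1089

Total count 84 over total exposure 16 months.
Gamma(α, β) with Poisson data over total exposure Σt gives posterior Gamma(α+Σx, β+Σt) = Gamma(106, 33).
Posterior variance = α'/β'² = 106/1089.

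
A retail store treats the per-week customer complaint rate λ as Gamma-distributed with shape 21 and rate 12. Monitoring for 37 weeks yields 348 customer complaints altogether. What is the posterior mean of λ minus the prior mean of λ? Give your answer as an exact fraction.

1133/196

Total count 348 over total exposure 37 weeks.
Conjugate update: add total count to the shape and total exposure to the rate, giving Gamma(369, 49).
Posterior mean = 369/49 = 369/49; prior mean = 21/12 = 7/4. Difference = 369/49 − 7/4 = 1133/196.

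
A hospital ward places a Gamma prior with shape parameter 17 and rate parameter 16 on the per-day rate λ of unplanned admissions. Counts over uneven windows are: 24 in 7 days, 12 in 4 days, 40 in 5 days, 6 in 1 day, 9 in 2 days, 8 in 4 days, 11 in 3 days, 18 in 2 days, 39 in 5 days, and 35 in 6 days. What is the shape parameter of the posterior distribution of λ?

219

Total count: 24 + 12 + 40 + 6 + 9 + 8 + 11 + 18 + 39 + 35 = 202.
Total exposure: 7 + 4 + 5 + 1 + 2 + 4 + 3 + 2 + 5 + 6 = 39 days.
Conjugate update: add total count to the shape and total exposure to the rate, giving Gamma(219, 55).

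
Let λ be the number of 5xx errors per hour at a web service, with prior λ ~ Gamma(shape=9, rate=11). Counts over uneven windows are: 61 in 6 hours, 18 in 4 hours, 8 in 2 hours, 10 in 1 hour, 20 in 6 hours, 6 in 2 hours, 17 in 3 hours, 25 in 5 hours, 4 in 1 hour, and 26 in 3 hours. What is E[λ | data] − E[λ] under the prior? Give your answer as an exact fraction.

42/11

Total count: 61 + 18 + 8 + 10 + 20 + 6 + 17 + 25 + 4 + 26 = 195.
Total exposure: 6 + 4 + 2 + 1 + 6 + 2 + 3 + 5 + 1 + 3 = 33 hours.
Posterior: α' = 9 + 195 = 204, β' = 11 + 33 = 44.
Posterior mean = 204/44 = 51/11; prior mean = 9/11 = 9/11. Difference = 51/11 − 9/11 = 42/11.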